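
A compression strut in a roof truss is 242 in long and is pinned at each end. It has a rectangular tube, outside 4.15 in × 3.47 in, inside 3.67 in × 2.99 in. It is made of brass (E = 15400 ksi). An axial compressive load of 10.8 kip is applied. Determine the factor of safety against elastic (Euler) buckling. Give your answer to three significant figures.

n ≈ 1.51

Weak-axis I_min = (h_o·b_o³ − h_i·b_i³)/12 with b_o = 3.47, b_i = 2.990 in (shorter outer/inner sides).
I_min = (4.15×3.47³ − 3.670×2.990³)/12 = 6.274 in⁴
Effective length L_e = K·L = 1 × 242 = 242.0 in
P_cr = π²EI / L_e² = π² × 15400×10³ × 6.274 / 242.0² = 1.628×10^4 lb
Factor of safety n = P_cr / P = 16.284 / 10.8 = 1.51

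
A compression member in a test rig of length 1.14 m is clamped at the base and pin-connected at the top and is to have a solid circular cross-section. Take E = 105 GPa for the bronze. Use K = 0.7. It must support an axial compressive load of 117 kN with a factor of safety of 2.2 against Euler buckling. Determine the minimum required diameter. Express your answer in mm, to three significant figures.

d ≈ 42.4 mm

Required P_cr = n·P = 2.2 × 117 = 257.4 kN
L_e = K·L = 0.7 × 1.14 = 0.7980 m
Required I = P_cr·L_e²/(π²E) = 2.574×10^5 × 0.7980² / (π² × 1.05×10^11) = 1.582×10^-7 m⁴
I_req = 1.582×10^5 mm⁴
Solid circle: I = πd⁴/64  ⇒  d = (64I/π)^(1/4) = (64×1.582×10^5/π)^(1/4) = 42.4 mm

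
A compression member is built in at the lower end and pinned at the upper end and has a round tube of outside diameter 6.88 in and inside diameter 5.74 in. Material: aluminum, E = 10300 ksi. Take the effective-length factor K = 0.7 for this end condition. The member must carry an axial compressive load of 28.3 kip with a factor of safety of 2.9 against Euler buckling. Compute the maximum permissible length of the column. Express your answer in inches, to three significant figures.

L_max ≈ 379 in

d_o = 6.88 in, d_i = 5.74 in
I = π(d_o⁴ − d_i⁴)/64 = π(6.88⁴ − 5.740⁴)/64 = 56.70 in⁴
Required critical load P_cr = n·P = 2.9 × 28.3 = 82.07 kip = 8.207×10^4 lb
From P_cr = π²EI/(K·L)²:  L = (1/K)·√(π²EI/P_cr) = (1/0.7)·√(π²×1.03×10^7×56.70/8.207×10^4)
L = 379 in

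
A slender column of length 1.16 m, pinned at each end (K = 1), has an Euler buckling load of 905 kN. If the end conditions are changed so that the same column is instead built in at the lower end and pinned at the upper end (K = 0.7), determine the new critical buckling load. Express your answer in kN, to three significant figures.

P_cr ∝ 1/K², so P_cr,new = P_cr,old × (K_old/K_new)² = 905 × (1/0.7)²
= 905 × 2.041 = 1850 kN

P_cr ≈ 1850 kN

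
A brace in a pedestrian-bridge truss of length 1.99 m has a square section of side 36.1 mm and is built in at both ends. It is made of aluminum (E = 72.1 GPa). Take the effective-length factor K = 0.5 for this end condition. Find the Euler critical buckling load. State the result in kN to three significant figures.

I = a⁴/12 = 36.1⁴/12 = 1.415×10^5 mm⁴
I = 1.415×10^5 mm⁴ = 1.415×10^-7 m⁴
Effective length L_e = K·L = 0.5 × 1.99 = 0.9950 m
P_cr = π²EI / L_e² = π² × 72.1×10⁹ × 1.415×10^-7 / 0.9950² = 1.017×10^5 N

P_cr ≈ 102 kN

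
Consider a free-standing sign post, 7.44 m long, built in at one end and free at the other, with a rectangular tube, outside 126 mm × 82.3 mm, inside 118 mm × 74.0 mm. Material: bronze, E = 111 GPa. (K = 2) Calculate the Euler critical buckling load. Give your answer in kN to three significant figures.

Weak-axis I_min = (h_o·b_o³ − h_i·b_i³)/12 with b_o = 82.3, b_i = 74.00 mm (shorter outer/inner sides).
I_min = (126×82.3³ − 118.0×74.00³)/12 = 1.868×10^6 mm⁴
I = 1.868×10^6 mm⁴ = 1.868×10^-6 m⁴
Effective length L_e = K·L = 2 × 7.44 = 14.88 m
P_cr = π²EI / L_e² = π² × 111×10⁹ × 1.868×10^-6 / 14.88² = 9.245×10^3 N

P_cr ≈ 9.24 kN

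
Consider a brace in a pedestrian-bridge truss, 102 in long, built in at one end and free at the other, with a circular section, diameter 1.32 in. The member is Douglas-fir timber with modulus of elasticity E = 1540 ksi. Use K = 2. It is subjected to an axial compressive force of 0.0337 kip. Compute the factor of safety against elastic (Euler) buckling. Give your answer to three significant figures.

I = πd⁴/64 = π×1.32⁴/64 = 0.1490 in⁴
Effective length L_e = K·L = 2 × 102 = 204.0 in
P_cr = π²EI / L_e² = π² × 1540×10³ × 0.1490 / 204.0² = 54.43 lb
Factor of safety n = P_cr / P = 0.054428 / 0.0337 = 1.62

n ≈ 1.62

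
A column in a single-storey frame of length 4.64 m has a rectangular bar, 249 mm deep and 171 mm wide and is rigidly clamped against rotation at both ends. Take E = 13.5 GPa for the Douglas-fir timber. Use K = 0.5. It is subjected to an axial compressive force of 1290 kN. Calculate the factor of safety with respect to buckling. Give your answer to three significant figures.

Buckling occurs about the weak axis: I_min = h·b³/12 with b = 171 mm (the shorter side).
I_min = 249×171³/12 = 1.038×10^8 mm⁴
I = 1.038×10^8 mm⁴ = 1.038×10^-4 m⁴
Effective length L_e = K·L = 0.5 × 4.64 = 2.320 m
P_cr = π²EI / L_e² = π² × 13.5×10⁹ × 1.038×10^-4 / 2.320² = 2.568×10^6 N
Factor of safety n = P_cr / P = 2568.4 / 1290 = 1.99

n ≈ 1.99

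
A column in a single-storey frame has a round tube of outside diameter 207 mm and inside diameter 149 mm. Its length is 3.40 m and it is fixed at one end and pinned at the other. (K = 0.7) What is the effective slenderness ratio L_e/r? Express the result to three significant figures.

λ ≈ 37.3

d_o = 207 mm, d_i = 149 mm
I = π(d_o⁴ − d_i⁴)/64 = π(207⁴ − 149.0⁴)/64 = 6.593×10^7 mm⁴
A = 1.622×10^4 mm²;  r_min = √(I/A) = √(6.593×10^7/1.622×10^4) = 63.76 mm
L_e = K·L = 0.7 × 3.40 m = 2.380 m = 2380.0 mm
λ = L_e / r_min = 2380.0 / 63.76 = 37.3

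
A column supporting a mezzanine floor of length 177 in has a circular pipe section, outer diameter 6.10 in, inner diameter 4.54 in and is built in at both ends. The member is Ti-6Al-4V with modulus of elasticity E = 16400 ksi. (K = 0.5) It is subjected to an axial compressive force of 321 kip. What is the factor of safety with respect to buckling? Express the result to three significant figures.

n ≈ 3.03

d_o = 6.10 in, d_i = 4.54 in
I = π(d_o⁴ − d_i⁴)/64 = π(6.10⁴ − 4.540⁴)/64 = 47.11 in⁴
Effective length L_e = K·L = 0.5 × 177 = 88.50 in
P_cr = π²EI / L_e² = π² × 16400×10³ × 47.11 / 88.50² = 9.736×10^5 lb
Factor of safety n = P_cr / P = 973.61 / 321 = 3.03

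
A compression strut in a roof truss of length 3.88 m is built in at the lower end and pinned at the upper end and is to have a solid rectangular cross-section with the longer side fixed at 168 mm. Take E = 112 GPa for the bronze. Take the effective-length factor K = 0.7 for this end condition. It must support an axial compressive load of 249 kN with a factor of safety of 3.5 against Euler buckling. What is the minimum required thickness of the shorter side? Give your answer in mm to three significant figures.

Required P_cr = n·P = 3.5 × 249 = 871.5 kN
L_e = K·L = 0.7 × 3.88 = 2.716 m
Required I = P_cr·L_e²/(π²E) = 8.715×10^5 × 2.716² / (π² × 1.12×10^11) = 5.816×10^-6 m⁴
I_req = 5.816×10^6 mm⁴
Rectangle, weak axis: I_min = h·b³/12 with h = 168 mm fixed  ⇒  b = (12I/h)^(1/3) = 74.6 mm

b ≈ 74.6 mm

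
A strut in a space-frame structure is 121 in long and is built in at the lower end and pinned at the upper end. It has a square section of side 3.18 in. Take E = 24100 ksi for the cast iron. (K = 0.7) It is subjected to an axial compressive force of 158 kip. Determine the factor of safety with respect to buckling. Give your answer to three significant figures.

I = a⁴/12 = 3.18⁴/12 = 8.522 in⁴
Effective length L_e = K·L = 0.7 × 121 = 84.70 in
P_cr = π²EI / L_e² = π² × 24100×10³ × 8.522 / 84.70² = 2.825×10^5 lb
Factor of safety n = P_cr / P = 282.54 / 158 = 1.79

n ≈ 1.79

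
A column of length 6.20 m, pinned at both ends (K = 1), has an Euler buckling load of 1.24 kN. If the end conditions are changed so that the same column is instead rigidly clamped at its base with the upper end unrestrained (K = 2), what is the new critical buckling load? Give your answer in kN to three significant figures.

P_cr ∝ 1/K², so P_cr,new = P_cr,old × (K_old/K_new)² = 1.24 × (1/2)²
= 1.24 × 0.2500 = 0.310 kN

P_cr ≈ 0.310 kN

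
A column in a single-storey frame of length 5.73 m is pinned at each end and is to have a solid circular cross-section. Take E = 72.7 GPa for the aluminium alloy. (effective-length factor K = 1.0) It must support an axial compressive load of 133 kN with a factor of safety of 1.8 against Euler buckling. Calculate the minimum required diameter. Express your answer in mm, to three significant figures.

d ≈ 122 mm

Required P_cr = n·P = 1.8 × 133 = 239.4 kN
L_e = K·L = 1 × 5.73 = 5.730 m
Required I = P_cr·L_e²/(π²E) = 2.394×10^5 × 5.730² / (π² × 7.27×10^10) = 1.095×10^-5 m⁴
I_req = 1.095×10^7 mm⁴
Solid circle: I = πd⁴/64  ⇒  d = (64I/π)^(1/4) = (64×1.095×10^7/π)^(1/4) = 122 mm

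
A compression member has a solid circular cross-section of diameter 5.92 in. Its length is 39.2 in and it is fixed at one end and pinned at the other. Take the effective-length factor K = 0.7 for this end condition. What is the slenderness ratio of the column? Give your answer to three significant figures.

λ ≈ 18.5

For a solid circle r = d/4 = 5.92/4 = 1.480 in
L_e = K·L = 0.7 × 39.2 = 27.44 in
λ = L_e / r_min = 27.440 / 1.480 = 18.5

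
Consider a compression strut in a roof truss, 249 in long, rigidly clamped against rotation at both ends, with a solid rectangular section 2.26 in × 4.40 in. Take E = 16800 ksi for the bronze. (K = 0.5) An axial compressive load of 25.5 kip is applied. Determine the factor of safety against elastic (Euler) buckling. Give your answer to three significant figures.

n ≈ 1.78

Buckling occurs about the weak axis: I_min = h·b³/12 with b = 2.26 in (the shorter side).
I_min = 4.40×2.26³/12 = 4.232 in⁴
Effective length L_e = K·L = 0.5 × 249 = 124.5 in
P_cr = π²EI / L_e² = π² × 16800×10³ × 4.232 / 124.5² = 4.528×10^4 lb
Factor of safety n = P_cr / P = 45.276 / 25.5 = 1.78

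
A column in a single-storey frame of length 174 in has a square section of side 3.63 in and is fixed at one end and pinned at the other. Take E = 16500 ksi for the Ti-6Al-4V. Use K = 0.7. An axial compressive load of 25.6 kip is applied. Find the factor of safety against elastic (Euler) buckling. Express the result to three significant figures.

n ≈ 6.20

I = a⁴/12 = 3.63⁴/12 = 14.47 in⁴
Effective length L_e = K·L = 0.7 × 174 = 121.8 in
P_cr = π²EI / L_e² = π² × 16500×10³ × 14.47 / 121.8² = 1.588×10^5 lb
Factor of safety n = P_cr / P = 158.83 / 25.6 = 6.20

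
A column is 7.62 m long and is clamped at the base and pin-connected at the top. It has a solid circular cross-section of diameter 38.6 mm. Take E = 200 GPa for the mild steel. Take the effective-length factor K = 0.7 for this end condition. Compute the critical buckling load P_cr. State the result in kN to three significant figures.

P_cr ≈ 7.56 kN

I = πd⁴/64 = π×38.6⁴/64 = 1.090×10^5 mm⁴
I = 1.090×10^5 mm⁴ = 1.090×10^-7 m⁴
Effective length L_e = K·L = 0.7 × 7.62 = 5.334 m
P_cr = π²EI / L_e² = π² × 200×10⁹ × 1.090×10^-7 / 5.334² = 7.560×10^3 N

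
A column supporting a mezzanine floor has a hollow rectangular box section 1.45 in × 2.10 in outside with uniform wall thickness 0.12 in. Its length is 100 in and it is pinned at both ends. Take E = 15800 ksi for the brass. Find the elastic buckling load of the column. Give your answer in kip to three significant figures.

Inner dimensions: h_i = 2.10 − 2×0.12 = 1.860 in, b_i = 1.45 − 2×0.12 = 1.210 in
Weak-axis I_min = (h_o·b_o³ − h_i·b_i³)/12 with b_o = 1.45, b_i = 1.210 in (shorter outer/inner sides).
I_min = (2.10×1.45³ − 1.860×1.210³)/12 = 0.2589 in⁴
Effective length L_e = K·L = 1 × 100 = 100.0 in
P_cr = π²EI / L_e² = π² × 15800×10³ × 0.2589 / 100.0² = 4.038×10^3 lb

P_cr ≈ 4.04 kip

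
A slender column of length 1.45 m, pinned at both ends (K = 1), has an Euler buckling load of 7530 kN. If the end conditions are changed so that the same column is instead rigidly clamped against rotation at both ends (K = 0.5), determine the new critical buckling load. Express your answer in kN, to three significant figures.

P_cr ≈ 30100 kN

P_cr ∝ 1/K², so P_cr,new = P_cr,old × (K_old/K_new)² = 7530 × (1/0.5)²
= 7530 × 4.000 = 30100 kN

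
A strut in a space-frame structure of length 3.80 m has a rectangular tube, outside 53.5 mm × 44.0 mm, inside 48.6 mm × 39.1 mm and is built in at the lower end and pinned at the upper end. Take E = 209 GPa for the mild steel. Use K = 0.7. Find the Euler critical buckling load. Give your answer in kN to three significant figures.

Weak-axis I_min = (h_o·b_o³ − h_i·b_i³)/12 with b_o = 44.0, b_i = 39.10 mm (shorter outer/inner sides).
I_min = (53.5×44.0³ − 48.60×39.10³)/12 = 1.377×10^5 mm⁴
I = 1.377×10^5 mm⁴ = 1.377×10^-7 m⁴
Effective length L_e = K·L = 0.7 × 3.80 = 2.660 m
P_cr = π²EI / L_e² = π² × 209×10⁹ × 1.377×10^-7 / 2.660² = 4.014×10^4 N

P_cr ≈ 40.1 kN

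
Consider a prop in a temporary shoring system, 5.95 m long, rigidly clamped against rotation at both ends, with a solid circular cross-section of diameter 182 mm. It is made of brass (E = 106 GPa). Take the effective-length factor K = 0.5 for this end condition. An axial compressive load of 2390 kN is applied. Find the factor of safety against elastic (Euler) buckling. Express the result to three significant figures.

n ≈ 2.66

I = πd⁴/64 = π×182⁴/64 = 5.386×10^7 mm⁴
I = 5.386×10^7 mm⁴ = 5.386×10^-5 m⁴
Effective length L_e = K·L = 0.5 × 5.95 = 2.975 m
P_cr = π²EI / L_e² = π² × 106×10⁹ × 5.386×10^-5 / 2.975² = 6.366×10^6 N
Factor of safety n = P_cr / P = 6366.3 / 2390 = 2.66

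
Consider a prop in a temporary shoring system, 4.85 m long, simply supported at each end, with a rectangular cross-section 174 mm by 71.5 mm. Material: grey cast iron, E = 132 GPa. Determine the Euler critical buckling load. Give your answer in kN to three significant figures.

Buckling occurs about the weak axis: I_min = h·b³/12 with b = 71.5 mm (the shorter side).
I_min = 174×71.5³/12 = 5.300×10^6 mm⁴
I = 5.300×10^6 mm⁴ = 5.300×10^-6 m⁴
Effective length L_e = K·L = 1 × 4.85 = 4.850 m
P_cr = π²EI / L_e² = π² × 132×10⁹ × 5.300×10^-6 / 4.850² = 2.935×10^5 N

P_cr ≈ 294 kN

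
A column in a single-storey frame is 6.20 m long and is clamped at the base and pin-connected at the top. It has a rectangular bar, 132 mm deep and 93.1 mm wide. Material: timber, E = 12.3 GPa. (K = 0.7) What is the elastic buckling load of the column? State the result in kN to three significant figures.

Buckling occurs about the weak axis: I_min = h·b³/12 with b = 93.1 mm (the shorter side).
I_min = 132×93.1³/12 = 8.876×10^6 mm⁴
I = 8.876×10^6 mm⁴ = 8.876×10^-6 m⁴
Effective length L_e = K·L = 0.7 × 6.20 = 4.340 m
P_cr = π²EI / L_e² = π² × 12.3×10⁹ × 8.876×10^-6 / 4.340² = 5.721×10^4 N

P_cr ≈ 57.2 kN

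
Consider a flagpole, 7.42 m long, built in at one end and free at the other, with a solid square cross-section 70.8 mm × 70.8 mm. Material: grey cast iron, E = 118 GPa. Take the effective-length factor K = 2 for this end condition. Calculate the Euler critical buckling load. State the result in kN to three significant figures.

I = a⁴/12 = 70.8⁴/12 = 2.094×10^6 mm⁴
I = 2.094×10^6 mm⁴ = 2.094×10^-6 m⁴
Effective length L_e = K·L = 2 × 7.42 = 14.84 m
P_cr = π²EI / L_e² = π² × 118×10⁹ × 2.094×10^-6 / 14.84² = 1.107×10^4 N

P_cr ≈ 11.1 kN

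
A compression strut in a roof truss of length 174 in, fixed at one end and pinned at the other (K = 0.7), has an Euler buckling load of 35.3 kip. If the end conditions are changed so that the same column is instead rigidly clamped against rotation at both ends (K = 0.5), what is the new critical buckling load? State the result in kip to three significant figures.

P_cr ∝ 1/K², so P_cr,new = P_cr,old × (K_old/K_new)² = 35.3 × (0.7/0.5)²
= 35.3 × 1.960 = 69.2 kip

P_cr ≈ 69.2 kip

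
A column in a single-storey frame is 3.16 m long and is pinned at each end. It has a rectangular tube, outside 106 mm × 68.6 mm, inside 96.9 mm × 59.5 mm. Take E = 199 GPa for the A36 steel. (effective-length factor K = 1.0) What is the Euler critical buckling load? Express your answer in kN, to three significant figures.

Weak-axis I_min = (h_o·b_o³ − h_i·b_i³)/12 with b_o = 68.6, b_i = 59.50 mm (shorter outer/inner sides).
I_min = (106×68.6³ − 96.90×59.50³)/12 = 1.151×10^6 mm⁴
I = 1.151×10^6 mm⁴ = 1.151×10^-6 m⁴
Effective length L_e = K·L = 1 × 3.16 = 3.160 m
P_cr = π²EI / L_e² = π² × 199×10⁹ × 1.151×10^-6 / 3.160² = 2.263×10^5 N

P_cr ≈ 226 kN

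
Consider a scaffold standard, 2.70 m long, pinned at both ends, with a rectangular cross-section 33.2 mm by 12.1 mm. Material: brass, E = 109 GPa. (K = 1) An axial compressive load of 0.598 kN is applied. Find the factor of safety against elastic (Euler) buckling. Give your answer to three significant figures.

Buckling occurs about the weak axis: I_min = h·b³/12 with b = 12.1 mm (the shorter side).
I_min = 33.2×12.1³/12 = 4.901×10^3 mm⁴
I = 4.901×10^3 mm⁴ = 4.901×10^-9 m⁴
Effective length L_e = K·L = 1 × 2.70 = 2.700 m
P_cr = π²EI / L_e² = π² × 109×10⁹ × 4.901×10^-9 / 2.700² = 723.3 N
Factor of safety n = P_cr / P = 0.72329 / 0.598 = 1.21

n ≈ 1.21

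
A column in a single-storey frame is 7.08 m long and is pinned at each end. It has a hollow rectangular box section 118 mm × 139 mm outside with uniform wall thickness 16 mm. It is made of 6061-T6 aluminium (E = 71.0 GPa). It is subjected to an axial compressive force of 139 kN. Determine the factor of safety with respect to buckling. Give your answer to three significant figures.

Inner dimensions: h_i = 139 − 2×16 = 107.0 mm, b_i = 118 − 2×16 = 86.00 mm
Weak-axis I_min = (h_o·b_o³ − h_i·b_i³)/12 with b_o = 118, b_i = 86.00 mm (shorter outer/inner sides).
I_min = (139×118³ − 107.0×86.00³)/12 = 1.336×10^7 mm⁴
I = 1.336×10^7 mm⁴ = 1.336×10^-5 m⁴
Effective length L_e = K·L = 1 × 7.08 = 7.080 m
P_cr = π²EI / L_e² = π² × 71.0×10⁹ × 1.336×10^-5 / 7.080² = 1.868×10^5 N
Factor of safety n = P_cr / P = 186.77 / 139 = 1.34

n ≈ 1.34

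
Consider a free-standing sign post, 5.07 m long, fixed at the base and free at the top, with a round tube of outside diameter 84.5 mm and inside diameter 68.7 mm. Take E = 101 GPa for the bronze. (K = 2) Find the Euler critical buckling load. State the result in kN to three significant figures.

P_cr ≈ 13.7 kN

d_o = 84.5 mm, d_i = 68.7 mm
I = π(d_o⁴ − d_i⁴)/64 = π(84.5⁴ − 68.70⁴)/64 = 1.409×10^6 mm⁴
I = 1.409×10^6 mm⁴ = 1.409×10^-6 m⁴
Effective length L_e = K·L = 2 × 5.07 = 10.14 m
P_cr = π²EI / L_e² = π² × 101×10⁹ × 1.409×10^-6 / 10.14² = 1.366×10^4 N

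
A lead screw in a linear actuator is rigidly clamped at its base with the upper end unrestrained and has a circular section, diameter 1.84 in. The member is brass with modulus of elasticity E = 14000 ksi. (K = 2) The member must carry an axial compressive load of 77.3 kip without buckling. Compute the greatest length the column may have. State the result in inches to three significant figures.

I = πd⁴/64 = π×1.84⁴/64 = 0.5627 in⁴
At the buckling limit P_cr = P = 7.730×10^4 lb
From P_cr = π²EI/(K·L)²:  L = (1/K)·√(π²EI/P_cr) = (1/2)·√(π²×1.40×10^7×0.5627/7.730×10^4)
L = 15.9 in

L_max ≈ 15.9 in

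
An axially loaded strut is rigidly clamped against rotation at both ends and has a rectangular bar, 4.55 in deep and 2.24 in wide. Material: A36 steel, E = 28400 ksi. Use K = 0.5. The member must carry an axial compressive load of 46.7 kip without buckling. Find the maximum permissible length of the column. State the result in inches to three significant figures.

Buckling occurs about the weak axis: I_min = h·b³/12 with b = 2.24 in (the shorter side).
I_min = 4.55×2.24³/12 = 4.262 in⁴
At the buckling limit P_cr = P = 4.670×10^4 lb
From P_cr = π²EI/(K·L)²:  L = (1/K)·√(π²EI/P_cr) = (1/0.5)·√(π²×2.84×10^7×4.262/4.670×10^4)
L = 320 in

L_max ≈ 320 in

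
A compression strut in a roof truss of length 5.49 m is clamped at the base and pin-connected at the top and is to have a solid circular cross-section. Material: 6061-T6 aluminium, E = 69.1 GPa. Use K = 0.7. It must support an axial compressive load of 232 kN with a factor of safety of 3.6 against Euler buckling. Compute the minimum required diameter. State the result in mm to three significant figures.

Required P_cr = n·P = 3.6 × 232 = 835.2 kN
L_e = K·L = 0.7 × 5.49 = 3.843 m
Required I = P_cr·L_e²/(π²E) = 8.352×10^5 × 3.843² / (π² × 6.91×10^10) = 1.809×10^-5 m⁴
I_req = 1.809×10^7 mm⁴
Solid circle: I = πd⁴/64  ⇒  d = (64I/π)^(1/4) = (64×1.809×10^7/π)^(1/4) = 139 mm

d ≈ 139 mm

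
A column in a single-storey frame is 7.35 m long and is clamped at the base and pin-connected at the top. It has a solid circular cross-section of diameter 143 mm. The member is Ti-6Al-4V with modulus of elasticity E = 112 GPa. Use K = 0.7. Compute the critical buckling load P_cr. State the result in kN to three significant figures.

I = πd⁴/64 = π×143⁴/64 = 2.053×10^7 mm⁴
I = 2.053×10^7 mm⁴ = 2.053×10^-5 m⁴
Effective length L_e = K·L = 0.7 × 7.35 = 5.145 m
P_cr = π²EI / L_e² = π² × 112×10⁹ × 2.053×10^-5 / 5.145² = 8.572×10^5 N

P_cr ≈ 857 kN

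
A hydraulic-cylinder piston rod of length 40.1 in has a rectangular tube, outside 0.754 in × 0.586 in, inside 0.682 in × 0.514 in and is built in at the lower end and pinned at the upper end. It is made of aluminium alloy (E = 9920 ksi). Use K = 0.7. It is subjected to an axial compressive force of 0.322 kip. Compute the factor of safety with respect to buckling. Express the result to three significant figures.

Weak-axis I_min = (h_o·b_o³ − h_i·b_i³)/12 with b_o = 0.586, b_i = 0.5140 in (shorter outer/inner sides).
I_min = (0.754×0.586³ − 0.6820×0.5140³)/12 = 4.926×10^-3 in⁴
Effective length L_e = K·L = 0.7 × 40.1 = 28.07 in
P_cr = π²EI / L_e² = π² × 9920×10³ × 4.926×10^-3 / 28.07² = 612.1 lb
Factor of safety n = P_cr / P = 0.61212 / 0.322 = 1.90

n ≈ 1.90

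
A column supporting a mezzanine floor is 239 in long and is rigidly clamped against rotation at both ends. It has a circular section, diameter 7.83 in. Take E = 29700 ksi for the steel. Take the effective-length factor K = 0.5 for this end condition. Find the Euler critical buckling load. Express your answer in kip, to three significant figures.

I = πd⁴/64 = π×7.83⁴/64 = 184.5 in⁴
Effective length L_e = K·L = 0.5 × 239 = 119.5 in
P_cr = π²EI / L_e² = π² × 29700×10³ × 184.5 / 119.5² = 3.787×10^6 lb

P_cr ≈ 3790 kip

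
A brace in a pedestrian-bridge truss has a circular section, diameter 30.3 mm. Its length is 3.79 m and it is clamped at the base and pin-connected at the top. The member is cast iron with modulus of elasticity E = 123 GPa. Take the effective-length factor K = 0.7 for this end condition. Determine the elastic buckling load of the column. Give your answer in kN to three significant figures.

I = πd⁴/64 = π×30.3⁴/64 = 4.138×10^4 mm⁴
I = 4.138×10^4 mm⁴ = 4.138×10^-8 m⁴
Effective length L_e = K·L = 0.7 × 3.79 = 2.653 m
P_cr = π²EI / L_e² = π² × 123×10⁹ × 4.138×10^-8 / 2.653² = 7.136×10^3 N

P_cr ≈ 7.14 kN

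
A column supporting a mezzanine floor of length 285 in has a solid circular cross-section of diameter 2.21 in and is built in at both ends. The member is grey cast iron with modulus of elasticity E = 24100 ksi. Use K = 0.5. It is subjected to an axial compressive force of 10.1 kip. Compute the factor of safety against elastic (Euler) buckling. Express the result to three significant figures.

n ≈ 1.36

I = πd⁴/64 = π×2.21⁴/64 = 1.171 in⁴
Effective length L_e = K·L = 0.5 × 285 = 142.5 in
P_cr = π²EI / L_e² = π² × 24100×10³ × 1.171 / 142.5² = 1.372×10^4 lb
Factor of safety n = P_cr / P = 13.716 / 10.1 = 1.36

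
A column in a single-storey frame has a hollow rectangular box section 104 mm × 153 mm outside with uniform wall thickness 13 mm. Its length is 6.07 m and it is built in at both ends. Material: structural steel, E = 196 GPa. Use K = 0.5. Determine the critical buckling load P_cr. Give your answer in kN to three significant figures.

Inner dimensions: h_i = 153 − 2×13 = 127.0 mm, b_i = 104 − 2×13 = 78.00 mm
Weak-axis I_min = (h_o·b_o³ − h_i·b_i³)/12 with b_o = 104, b_i = 78.00 mm (shorter outer/inner sides).
I_min = (153×104³ − 127.0×78.00³)/12 = 9.320×10^6 mm⁴
I = 9.320×10^6 mm⁴ = 9.320×10^-6 m⁴
Effective length L_e = K·L = 0.5 × 6.07 = 3.035 m
P_cr = π²EI / L_e² = π² × 196×10⁹ × 9.320×10^-6 / 3.035² = 1.957×10^6 N

P_cr ≈ 1960 kN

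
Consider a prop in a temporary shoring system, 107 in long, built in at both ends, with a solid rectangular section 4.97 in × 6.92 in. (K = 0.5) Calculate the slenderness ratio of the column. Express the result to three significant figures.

λ ≈ 37.3

For a rectangle r_min = b/√12 = 4.97/√12 = 1.435 in
L_e = K·L = 0.5 × 107 = 53.50 in
λ = L_e / r_min = 53.500 / 1.435 = 37.3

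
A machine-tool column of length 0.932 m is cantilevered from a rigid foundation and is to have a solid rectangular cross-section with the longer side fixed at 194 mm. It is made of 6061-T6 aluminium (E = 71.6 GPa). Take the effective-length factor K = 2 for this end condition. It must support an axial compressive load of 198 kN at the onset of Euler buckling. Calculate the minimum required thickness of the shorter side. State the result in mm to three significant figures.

b ≈ 39.2 mm

L_e = K·L = 2 × 0.932 = 1.864 m
Required I = P_cr·L_e²/(π²E) = 1.980×10^5 × 1.864² / (π² × 7.16×10^10) = 9.735×10^-7 m⁴
I_req = 9.735×10^5 mm⁴
Rectangle, weak axis: I_min = h·b³/12 with h = 194 mm fixed  ⇒  b = (12I/h)^(1/3) = 39.2 mm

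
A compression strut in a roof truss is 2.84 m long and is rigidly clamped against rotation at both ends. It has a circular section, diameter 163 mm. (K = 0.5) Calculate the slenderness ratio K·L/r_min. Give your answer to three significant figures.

λ ≈ 34.8

For a solid circle r = d/4 = 163/4 = 40.75 mm
L_e = K·L = 0.5 × 2.84 m = 1.420 m = 1420.0 mm
λ = L_e / r_min = 1420.0 / 40.75 = 34.8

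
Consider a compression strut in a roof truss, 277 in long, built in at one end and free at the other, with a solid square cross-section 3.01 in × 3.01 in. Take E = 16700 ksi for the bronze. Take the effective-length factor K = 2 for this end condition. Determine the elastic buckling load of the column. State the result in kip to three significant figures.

I = a⁴/12 = 3.01⁴/12 = 6.840 in⁴
Effective length L_e = K·L = 2 × 277 = 554.0 in
P_cr = π²EI / L_e² = π² × 16700×10³ × 6.840 / 554.0² = 3.674×10^3 lb

P_cr ≈ 3.67 kip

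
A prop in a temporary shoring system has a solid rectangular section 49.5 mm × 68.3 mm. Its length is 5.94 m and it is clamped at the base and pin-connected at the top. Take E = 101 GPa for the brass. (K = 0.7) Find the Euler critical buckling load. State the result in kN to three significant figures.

P_cr ≈ 39.8 kN

Buckling occurs about the weak axis: I_min = h·b³/12 with b = 49.5 mm (the shorter side).
I_min = 68.3×49.5³/12 = 6.903×10^5 mm⁴
I = 6.903×10^5 mm⁴ = 6.903×10^-7 m⁴
Effective length L_e = K·L = 0.7 × 5.94 = 4.158 m
P_cr = π²EI / L_e² = π² × 101×10⁹ × 6.903×10^-7 / 4.158² = 3.980×10^4 N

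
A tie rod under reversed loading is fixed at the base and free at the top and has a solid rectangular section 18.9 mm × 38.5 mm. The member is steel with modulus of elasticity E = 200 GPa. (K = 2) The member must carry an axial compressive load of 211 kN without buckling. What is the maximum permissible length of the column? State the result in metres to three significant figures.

Buckling occurs about the weak axis: I_min = h·b³/12 with b = 18.9 mm (the shorter side).
I_min = 38.5×18.9³/12 = 2.166×10^4 mm⁴
I = 2.166×10^-8 m⁴
At the buckling limit P_cr = P = 2.110×10^5 N
From P_cr = π²EI/(K·L)²:  L = (1/K)·√(π²EI/P_cr) = (1/2)·√(π²×2.00×10^11×2.166×10^-8/2.110×10^5)
L = 0.225 m

L_max ≈ 0.225 m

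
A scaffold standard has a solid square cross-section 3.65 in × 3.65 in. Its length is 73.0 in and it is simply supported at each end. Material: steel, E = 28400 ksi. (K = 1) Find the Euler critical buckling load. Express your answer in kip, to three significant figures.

I = a⁴/12 = 3.65⁴/12 = 14.79 in⁴
Effective length L_e = K·L = 1 × 73.0 = 73.00 in
P_cr = π²EI / L_e² = π² × 28400×10³ × 14.79 / 73.00² = 7.780×10^5 lb

P_cr ≈ 778 kip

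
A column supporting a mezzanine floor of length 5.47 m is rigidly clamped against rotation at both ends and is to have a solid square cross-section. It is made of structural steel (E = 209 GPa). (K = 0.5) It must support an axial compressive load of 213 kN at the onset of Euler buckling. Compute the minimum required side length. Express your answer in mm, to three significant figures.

L_e = K·L = 0.5 × 5.47 = 2.735 m
Required I = P_cr·L_e²/(π²E) = 2.130×10^5 × 2.735² / (π² × 2.09×10^11) = 7.724×10^-7 m⁴
I_req = 7.724×10^5 mm⁴
Solid square: I = a⁴/12  ⇒  a = (12I)^(1/4) = (12×7.724×10^5)^(1/4) = 55.2 mm

a ≈ 55.2 mm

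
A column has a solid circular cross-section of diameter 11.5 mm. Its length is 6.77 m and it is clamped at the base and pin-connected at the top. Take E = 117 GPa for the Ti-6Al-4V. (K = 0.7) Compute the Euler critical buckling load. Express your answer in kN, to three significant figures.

I = πd⁴/64 = π×11.5⁴/64 = 858.5 mm⁴
I = 858.5 mm⁴ = 8.585×10^-10 m⁴
Effective length L_e = K·L = 0.7 × 6.77 = 4.739 m
P_cr = π²EI / L_e² = π² × 117×10⁹ × 8.585×10^-10 / 4.739² = 44.14 N

P_cr ≈ 0.0441 kN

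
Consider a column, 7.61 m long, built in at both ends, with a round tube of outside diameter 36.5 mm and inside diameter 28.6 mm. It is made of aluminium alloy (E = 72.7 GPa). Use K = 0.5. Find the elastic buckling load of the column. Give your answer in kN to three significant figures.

P_cr ≈ 2.69 kN

d_o = 36.5 mm, d_i = 28.6 mm
I = π(d_o⁴ − d_i⁴)/64 = π(36.5⁴ − 28.60⁴)/64 = 5.428×10^4 mm⁴
I = 5.428×10^4 mm⁴ = 5.428×10^-8 m⁴
Effective length L_e = K·L = 0.5 × 7.61 = 3.805 m
P_cr = π²EI / L_e² = π² × 72.7×10⁹ × 5.428×10^-8 / 3.805² = 2.690×10^3 N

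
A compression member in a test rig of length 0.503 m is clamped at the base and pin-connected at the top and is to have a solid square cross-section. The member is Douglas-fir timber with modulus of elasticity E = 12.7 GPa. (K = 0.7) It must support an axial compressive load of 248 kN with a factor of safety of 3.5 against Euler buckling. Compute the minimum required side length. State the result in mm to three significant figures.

a ≈ 56.7 mm

Required P_cr = n·P = 3.5 × 248 = 868.0 kN
L_e = K·L = 0.7 × 0.503 = 0.3521 m
Required I = P_cr·L_e²/(π²E) = 8.680×10^5 × 0.3521² / (π² × 1.27×10^10) = 8.585×10^-7 m⁴
I_req = 8.585×10^5 mm⁴
Solid square: I = a⁴/12  ⇒  a = (12I)^(1/4) = (12×8.585×10^5)^(1/4) = 56.7 mm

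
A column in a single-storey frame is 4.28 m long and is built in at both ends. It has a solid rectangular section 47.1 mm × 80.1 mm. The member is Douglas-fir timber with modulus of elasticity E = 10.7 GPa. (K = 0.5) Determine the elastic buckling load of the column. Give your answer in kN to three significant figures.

Buckling occurs about the weak axis: I_min = h·b³/12 with b = 47.1 mm (the shorter side).
I_min = 80.1×47.1³/12 = 6.975×10^5 mm⁴
I = 6.975×10^5 mm⁴ = 6.975×10^-7 m⁴
Effective length L_e = K·L = 0.5 × 4.28 = 2.140 m
P_cr = π²EI / L_e² = π² × 10.7×10⁹ × 6.975×10^-7 / 2.140² = 1.608×10^4 N

P_cr ≈ 16.1 kN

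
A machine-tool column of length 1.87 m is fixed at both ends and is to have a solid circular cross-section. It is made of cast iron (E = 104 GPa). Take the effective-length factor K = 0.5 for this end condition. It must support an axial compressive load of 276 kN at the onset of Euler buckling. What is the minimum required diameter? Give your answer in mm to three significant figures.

L_e = K·L = 0.5 × 1.87 = 0.9350 m
Required I = P_cr·L_e²/(π²E) = 2.760×10^5 × 0.9350² / (π² × 1.04×10^11) = 2.351×10^-7 m⁴
I_req = 2.351×10^5 mm⁴
Solid circle: I = πd⁴/64  ⇒  d = (64I/π)^(1/4) = (64×2.351×10^5/π)^(1/4) = 46.8 mm

d ≈ 46.8 mm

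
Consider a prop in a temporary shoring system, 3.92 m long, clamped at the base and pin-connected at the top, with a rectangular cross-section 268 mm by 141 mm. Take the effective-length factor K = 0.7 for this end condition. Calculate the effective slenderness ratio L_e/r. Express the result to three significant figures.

For a rectangle r_min = b/√12 = 141/√12 = 40.70 mm
L_e = K·L = 0.7 × 3.92 m = 2.744 m = 2744.0 mm
λ = L_e / r_min = 2744.0 / 40.70 = 67.4

λ ≈ 67.4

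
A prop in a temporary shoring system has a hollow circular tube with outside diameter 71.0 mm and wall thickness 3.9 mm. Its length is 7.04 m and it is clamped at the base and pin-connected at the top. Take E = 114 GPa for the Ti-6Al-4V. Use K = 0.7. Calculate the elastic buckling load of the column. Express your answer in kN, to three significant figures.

P_cr ≈ 21.5 kN

Inner diameter d_i = 71.0 − 2×3.9 = 63.20 mm
I = π(d_o⁴ − d_i⁴)/64 = π(71.0⁴ − 63.20⁴)/64 = 4.643×10^5 mm⁴
I = 4.643×10^5 mm⁴ = 4.643×10^-7 m⁴
Effective length L_e = K·L = 0.7 × 7.04 = 4.928 m
P_cr = π²EI / L_e² = π² × 114×10⁹ × 4.643×10^-7 / 4.928² = 2.151×10^4 N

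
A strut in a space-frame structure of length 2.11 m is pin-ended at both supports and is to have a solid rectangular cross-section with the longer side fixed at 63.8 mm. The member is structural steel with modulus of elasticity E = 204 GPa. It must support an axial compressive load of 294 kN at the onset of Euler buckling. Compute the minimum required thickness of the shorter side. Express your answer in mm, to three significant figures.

b ≈ 49.6 mm

L_e = K·L = 1 × 2.11 = 2.110 m
Required I = P_cr·L_e²/(π²E) = 2.940×10^5 × 2.110² / (π² × 2.04×10^11) = 6.501×10^-7 m⁴
I_req = 6.501×10^5 mm⁴
Rectangle, weak axis: I_min = h·b³/12 with h = 63.8 mm fixed  ⇒  b = (12I/h)^(1/3) = 49.6 mm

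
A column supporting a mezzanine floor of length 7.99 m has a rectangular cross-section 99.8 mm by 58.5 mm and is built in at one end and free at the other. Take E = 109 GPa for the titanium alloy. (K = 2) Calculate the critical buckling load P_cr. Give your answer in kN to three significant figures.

P_cr ≈ 7.01 kN

Buckling occurs about the weak axis: I_min = h·b³/12 with b = 58.5 mm (the shorter side).
I_min = 99.8×58.5³/12 = 1.665×10^6 mm⁴
I = 1.665×10^6 mm⁴ = 1.665×10^-6 m⁴
Effective length L_e = K·L = 2 × 7.99 = 15.98 m
P_cr = π²EI / L_e² = π² × 109×10⁹ × 1.665×10^-6 / 15.98² = 7.014×10^3 N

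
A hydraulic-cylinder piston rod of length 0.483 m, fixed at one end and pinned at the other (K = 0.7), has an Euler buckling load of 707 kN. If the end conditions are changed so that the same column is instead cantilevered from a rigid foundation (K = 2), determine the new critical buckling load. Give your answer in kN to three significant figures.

P_cr ∝ 1/K², so P_cr,new = P_cr,old × (K_old/K_new)² = 707 × (0.7/2)²
= 707 × 0.1225 = 86.6 kN

P_cr ≈ 86.6 kN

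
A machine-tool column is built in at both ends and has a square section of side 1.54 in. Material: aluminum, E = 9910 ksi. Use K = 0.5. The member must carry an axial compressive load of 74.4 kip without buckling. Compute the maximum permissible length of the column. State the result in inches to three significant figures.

L_max ≈ 49.6 in

I = a⁴/12 = 1.54⁴/12 = 0.4687 in⁴
At the buckling limit P_cr = P = 7.440×10^4 lb
From P_cr = π²EI/(K·L)²:  L = (1/K)·√(π²EI/P_cr) = (1/0.5)·√(π²×9.91×10^6×0.4687/7.440×10^4)
L = 49.6 in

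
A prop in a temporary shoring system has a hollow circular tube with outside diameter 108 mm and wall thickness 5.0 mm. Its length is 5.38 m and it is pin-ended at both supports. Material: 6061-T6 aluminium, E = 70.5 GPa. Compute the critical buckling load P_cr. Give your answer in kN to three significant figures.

P_cr ≈ 51.7 kN

Inner diameter d_i = 108 − 2×5.0 = 98.00 mm
I = π(d_o⁴ − d_i⁴)/64 = π(108⁴ − 98.00⁴)/64 = 2.151×10^6 mm⁴
I = 2.151×10^6 mm⁴ = 2.151×10^-6 m⁴
Effective length L_e = K·L = 1 × 5.38 = 5.380 m
P_cr = π²EI / L_e² = π² × 70.5×10⁹ × 2.151×10^-6 / 5.380² = 5.170×10^4 N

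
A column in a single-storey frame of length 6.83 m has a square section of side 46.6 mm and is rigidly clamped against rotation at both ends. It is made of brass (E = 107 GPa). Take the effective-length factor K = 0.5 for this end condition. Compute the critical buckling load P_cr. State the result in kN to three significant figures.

P_cr ≈ 35.6 kN

I = a⁴/12 = 46.6⁴/12 = 3.930×10^5 mm⁴
I = 3.930×10^5 mm⁴ = 3.930×10^-7 m⁴
Effective length L_e = K·L = 0.5 × 6.83 = 3.415 m
P_cr = π²EI / L_e² = π² × 107×10⁹ × 3.930×10^-7 / 3.415² = 3.558×10^4 N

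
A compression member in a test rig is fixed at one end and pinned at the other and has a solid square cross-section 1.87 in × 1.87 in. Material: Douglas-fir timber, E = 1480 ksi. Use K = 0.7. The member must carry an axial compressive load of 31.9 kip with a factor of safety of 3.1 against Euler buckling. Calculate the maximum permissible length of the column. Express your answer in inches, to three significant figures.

I = a⁴/12 = 1.87⁴/12 = 1.019 in⁴
Required critical load P_cr = n·P = 3.1 × 31.9 = 98.89 kip = 9.889×10^4 lb
From P_cr = π²EI/(K·L)²:  L = (1/K)·√(π²EI/P_cr) = (1/0.7)·√(π²×1.48×10^6×1.019/9.889×10^4)
L = 17.5 in

L_max ≈ 17.5 in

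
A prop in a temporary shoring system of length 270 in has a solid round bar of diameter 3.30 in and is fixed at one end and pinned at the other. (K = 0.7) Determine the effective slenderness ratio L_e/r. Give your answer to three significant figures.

λ ≈ 229

For a solid circle r = d/4 = 3.30/4 = 0.8250 in
L_e = K·L = 0.7 × 270 = 189.0 in
λ = L_e / r_min = 189.00 / 0.8250 = 229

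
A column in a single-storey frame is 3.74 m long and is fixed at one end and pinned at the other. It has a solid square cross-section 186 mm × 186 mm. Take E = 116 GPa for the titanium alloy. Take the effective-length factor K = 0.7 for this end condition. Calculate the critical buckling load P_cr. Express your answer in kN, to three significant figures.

I = a⁴/12 = 186⁴/12 = 9.974×10^7 mm⁴
I = 9.974×10^7 mm⁴ = 9.974×10^-5 m⁴
Effective length L_e = K·L = 0.7 × 3.74 = 2.618 m
P_cr = π²EI / L_e² = π² × 116×10⁹ × 9.974×10^-5 / 2.618² = 1.666×10^7 N

P_cr ≈ 16700 kN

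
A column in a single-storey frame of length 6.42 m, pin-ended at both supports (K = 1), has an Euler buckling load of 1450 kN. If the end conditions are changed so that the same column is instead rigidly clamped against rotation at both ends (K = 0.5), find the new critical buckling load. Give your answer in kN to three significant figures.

P_cr ∝ 1/K², so P_cr,new = P_cr,old × (K_old/K_new)² = 1450 × (1/0.5)²
= 1450 × 4.000 = 5800 kN

P_cr ≈ 5800 kN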